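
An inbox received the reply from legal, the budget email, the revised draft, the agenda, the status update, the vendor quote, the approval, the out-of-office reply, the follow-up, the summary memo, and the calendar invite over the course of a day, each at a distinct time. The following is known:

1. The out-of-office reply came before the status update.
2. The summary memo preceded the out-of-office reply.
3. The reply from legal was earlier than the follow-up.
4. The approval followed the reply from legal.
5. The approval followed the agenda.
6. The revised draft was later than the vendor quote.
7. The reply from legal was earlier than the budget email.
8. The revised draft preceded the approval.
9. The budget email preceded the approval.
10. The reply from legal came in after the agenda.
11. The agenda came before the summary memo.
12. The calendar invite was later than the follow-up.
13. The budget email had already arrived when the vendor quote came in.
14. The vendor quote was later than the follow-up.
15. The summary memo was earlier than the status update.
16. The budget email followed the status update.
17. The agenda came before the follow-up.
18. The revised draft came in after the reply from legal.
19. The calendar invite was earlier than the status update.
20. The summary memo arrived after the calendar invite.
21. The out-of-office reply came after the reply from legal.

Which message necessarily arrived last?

the approval

Every other message has a chain of constraints placing it before the approval, so the approval is last.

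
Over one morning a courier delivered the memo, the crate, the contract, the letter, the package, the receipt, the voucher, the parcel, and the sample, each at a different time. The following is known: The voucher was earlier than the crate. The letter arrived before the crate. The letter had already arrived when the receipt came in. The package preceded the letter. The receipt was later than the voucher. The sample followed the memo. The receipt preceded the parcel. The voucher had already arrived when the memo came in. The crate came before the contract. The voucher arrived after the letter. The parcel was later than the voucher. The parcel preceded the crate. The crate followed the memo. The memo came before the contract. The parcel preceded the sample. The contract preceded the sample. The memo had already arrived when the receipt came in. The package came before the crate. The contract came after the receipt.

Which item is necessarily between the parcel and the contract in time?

the crate

Tracing the constraints gives the parcel → the crate → the contract, so the crate sits after the parcel and before the contract.
No other item is forced both after the parcel and before the contract.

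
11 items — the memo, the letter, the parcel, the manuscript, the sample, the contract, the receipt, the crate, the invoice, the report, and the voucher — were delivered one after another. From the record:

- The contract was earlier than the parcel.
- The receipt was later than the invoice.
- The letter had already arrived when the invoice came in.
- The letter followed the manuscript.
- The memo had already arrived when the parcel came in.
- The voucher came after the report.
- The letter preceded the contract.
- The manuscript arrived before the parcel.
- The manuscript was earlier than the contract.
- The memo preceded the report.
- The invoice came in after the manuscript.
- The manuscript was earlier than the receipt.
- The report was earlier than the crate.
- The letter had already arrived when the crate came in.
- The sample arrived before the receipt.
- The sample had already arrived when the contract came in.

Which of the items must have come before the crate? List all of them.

Directly stated before the crate: the letter and the report.
The manuscript reaches the crate via the manuscript → the letter → the crate.
The memo reaches the crate via the memo → the report → the crate.
No chain forces the receipt (or any of the others) ahead of the crate.

the letter, the manuscript, the memo, the report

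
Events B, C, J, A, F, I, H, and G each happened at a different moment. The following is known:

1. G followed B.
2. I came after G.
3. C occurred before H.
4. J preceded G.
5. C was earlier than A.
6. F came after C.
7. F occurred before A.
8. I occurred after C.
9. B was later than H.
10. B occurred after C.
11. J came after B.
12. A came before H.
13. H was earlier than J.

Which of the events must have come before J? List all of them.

Directly stated before J: B and H.
A reaches J via A → H → J.
C reaches J via C → B → J.
F reaches J via F → A → H → J.

A, B, C, F, H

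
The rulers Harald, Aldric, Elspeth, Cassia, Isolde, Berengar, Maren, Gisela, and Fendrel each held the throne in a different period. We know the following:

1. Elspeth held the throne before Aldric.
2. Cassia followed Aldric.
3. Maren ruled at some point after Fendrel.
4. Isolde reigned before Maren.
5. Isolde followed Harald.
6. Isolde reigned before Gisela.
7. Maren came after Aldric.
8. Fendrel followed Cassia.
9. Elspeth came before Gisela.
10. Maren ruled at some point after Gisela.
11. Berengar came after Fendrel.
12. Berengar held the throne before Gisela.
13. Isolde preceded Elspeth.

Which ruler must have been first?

Harald has a chain of constraints placing them before every other ruler, so Harald must be first.

Harald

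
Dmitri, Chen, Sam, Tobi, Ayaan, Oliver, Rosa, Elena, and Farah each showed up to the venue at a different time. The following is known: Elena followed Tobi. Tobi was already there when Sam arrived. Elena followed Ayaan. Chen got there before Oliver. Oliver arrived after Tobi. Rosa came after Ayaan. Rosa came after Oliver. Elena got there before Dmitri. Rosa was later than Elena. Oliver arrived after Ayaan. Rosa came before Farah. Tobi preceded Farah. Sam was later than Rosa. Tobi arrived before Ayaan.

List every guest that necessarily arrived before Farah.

Ayaan, Chen, Elena, Oliver, Rosa, Tobi

Directly stated before Farah: Rosa and Tobi.
Ayaan reaches Farah via Ayaan → Rosa → Farah.
Chen reaches Farah via Chen → Oliver → Rosa → Farah.
Elena reaches Farah via Elena → Rosa → Farah.
Likewise Oliver reaches Farah by chaining the stated constraints.
No chain forces Dmitri (or any of the others) ahead of Farah.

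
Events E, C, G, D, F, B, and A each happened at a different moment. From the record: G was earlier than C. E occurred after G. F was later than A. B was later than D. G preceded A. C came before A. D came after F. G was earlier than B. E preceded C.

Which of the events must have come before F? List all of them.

Directly stated before F: A.
C reaches F via C → A → F.
E reaches F via E → C → A → F.
G reaches F via G → A → F.
No chain forces D (or any of the others) ahead of F.

A, C, E, G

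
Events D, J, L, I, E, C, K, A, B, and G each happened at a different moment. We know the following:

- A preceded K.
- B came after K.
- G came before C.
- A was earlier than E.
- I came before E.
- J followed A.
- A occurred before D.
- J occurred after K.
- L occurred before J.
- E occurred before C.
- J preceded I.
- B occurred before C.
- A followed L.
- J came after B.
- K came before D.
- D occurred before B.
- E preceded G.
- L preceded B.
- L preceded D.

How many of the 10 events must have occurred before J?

Directly stated before J: A, B, K, and L.
D reaches J via D → B → J.
That's A, B, D, K, and L — 5 in all.

5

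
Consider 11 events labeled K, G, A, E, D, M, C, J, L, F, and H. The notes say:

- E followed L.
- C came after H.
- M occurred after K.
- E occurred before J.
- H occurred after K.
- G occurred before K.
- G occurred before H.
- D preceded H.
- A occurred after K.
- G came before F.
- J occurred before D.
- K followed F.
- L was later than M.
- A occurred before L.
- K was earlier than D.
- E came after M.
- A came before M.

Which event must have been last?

C

Every other event has a chain of constraints placing it before C, so C is last.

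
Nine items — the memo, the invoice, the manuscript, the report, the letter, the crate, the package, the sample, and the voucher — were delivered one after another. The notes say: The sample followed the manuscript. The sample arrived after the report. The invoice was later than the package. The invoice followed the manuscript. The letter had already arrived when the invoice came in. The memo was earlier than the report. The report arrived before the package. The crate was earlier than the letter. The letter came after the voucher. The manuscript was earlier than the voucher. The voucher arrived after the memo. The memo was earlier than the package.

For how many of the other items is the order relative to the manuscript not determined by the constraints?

4

Forced after the manuscript: the invoice, the letter, the sample, and the voucher.
That leaves the crate, the memo, the package, and the report with no forced order relative to the manuscript — 4.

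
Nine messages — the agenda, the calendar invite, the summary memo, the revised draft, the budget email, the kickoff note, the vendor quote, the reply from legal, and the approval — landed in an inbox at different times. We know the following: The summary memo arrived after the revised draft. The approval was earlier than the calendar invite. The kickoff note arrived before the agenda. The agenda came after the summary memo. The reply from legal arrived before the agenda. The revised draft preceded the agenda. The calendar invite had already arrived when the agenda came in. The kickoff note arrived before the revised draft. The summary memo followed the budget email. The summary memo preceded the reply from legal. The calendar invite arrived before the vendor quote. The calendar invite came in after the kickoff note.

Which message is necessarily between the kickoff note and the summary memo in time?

Tracing the constraints gives the kickoff note → the revised draft → the summary memo, so the revised draft sits after the kickoff note and before the summary memo.
No other message is forced both after the kickoff note and before the summary memo.

the revised draft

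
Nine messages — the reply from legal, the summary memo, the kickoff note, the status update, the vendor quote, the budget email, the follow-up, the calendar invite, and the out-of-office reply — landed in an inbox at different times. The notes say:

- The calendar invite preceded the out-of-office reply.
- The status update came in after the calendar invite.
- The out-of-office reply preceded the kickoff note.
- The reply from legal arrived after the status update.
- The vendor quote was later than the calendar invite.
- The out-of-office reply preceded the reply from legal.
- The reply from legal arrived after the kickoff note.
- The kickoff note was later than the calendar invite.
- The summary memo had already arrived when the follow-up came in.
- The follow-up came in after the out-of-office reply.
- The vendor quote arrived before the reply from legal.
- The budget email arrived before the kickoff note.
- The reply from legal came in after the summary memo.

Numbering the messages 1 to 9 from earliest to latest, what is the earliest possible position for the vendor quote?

The calendar invite must come before the vendor quote — 1 forced predecessor.
Nothing else is forced ahead of the vendor quote, so its earliest slot is position 1 + 1 = 2.

2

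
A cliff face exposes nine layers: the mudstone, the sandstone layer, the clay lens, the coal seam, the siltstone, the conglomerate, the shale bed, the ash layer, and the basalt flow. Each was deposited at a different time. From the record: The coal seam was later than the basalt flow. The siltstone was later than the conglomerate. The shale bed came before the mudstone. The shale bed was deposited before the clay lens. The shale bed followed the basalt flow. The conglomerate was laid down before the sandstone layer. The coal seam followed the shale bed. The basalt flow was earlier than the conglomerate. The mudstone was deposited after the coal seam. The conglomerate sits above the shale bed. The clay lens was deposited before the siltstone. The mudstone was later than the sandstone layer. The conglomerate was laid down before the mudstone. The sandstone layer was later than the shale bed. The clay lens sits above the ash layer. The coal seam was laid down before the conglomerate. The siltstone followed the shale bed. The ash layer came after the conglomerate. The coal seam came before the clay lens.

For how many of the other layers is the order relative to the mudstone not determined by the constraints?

3

Forced before the mudstone: the basalt flow, the coal seam, the conglomerate, the sandstone layer, and the shale bed.
That leaves the ash layer, the clay lens, and the siltstone with no forced order relative to the mudstone — 3.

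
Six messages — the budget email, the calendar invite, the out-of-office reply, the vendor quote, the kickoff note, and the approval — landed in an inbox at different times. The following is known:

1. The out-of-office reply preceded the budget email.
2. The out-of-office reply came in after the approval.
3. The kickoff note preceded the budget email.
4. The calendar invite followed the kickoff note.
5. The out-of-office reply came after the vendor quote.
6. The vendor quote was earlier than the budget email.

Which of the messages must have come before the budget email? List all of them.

the approval, the kickoff note, the out-of-office reply, the vendor quote

Directly stated before the budget email: the kickoff note, the out-of-office reply, and the vendor quote.
The approval reaches the budget email via the approval → the out-of-office reply → the budget email.
No chain forces the calendar invite ahead of the budget email.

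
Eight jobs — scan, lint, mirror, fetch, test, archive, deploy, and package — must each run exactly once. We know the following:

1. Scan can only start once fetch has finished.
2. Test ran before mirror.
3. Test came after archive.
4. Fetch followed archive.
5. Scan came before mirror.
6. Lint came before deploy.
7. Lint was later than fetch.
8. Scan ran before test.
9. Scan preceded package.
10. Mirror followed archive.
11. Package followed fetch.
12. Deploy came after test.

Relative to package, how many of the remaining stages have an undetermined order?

4

Forced before package: archive, fetch, and scan.
That leaves deploy, lint, mirror, and test with no forced order relative to package — 4.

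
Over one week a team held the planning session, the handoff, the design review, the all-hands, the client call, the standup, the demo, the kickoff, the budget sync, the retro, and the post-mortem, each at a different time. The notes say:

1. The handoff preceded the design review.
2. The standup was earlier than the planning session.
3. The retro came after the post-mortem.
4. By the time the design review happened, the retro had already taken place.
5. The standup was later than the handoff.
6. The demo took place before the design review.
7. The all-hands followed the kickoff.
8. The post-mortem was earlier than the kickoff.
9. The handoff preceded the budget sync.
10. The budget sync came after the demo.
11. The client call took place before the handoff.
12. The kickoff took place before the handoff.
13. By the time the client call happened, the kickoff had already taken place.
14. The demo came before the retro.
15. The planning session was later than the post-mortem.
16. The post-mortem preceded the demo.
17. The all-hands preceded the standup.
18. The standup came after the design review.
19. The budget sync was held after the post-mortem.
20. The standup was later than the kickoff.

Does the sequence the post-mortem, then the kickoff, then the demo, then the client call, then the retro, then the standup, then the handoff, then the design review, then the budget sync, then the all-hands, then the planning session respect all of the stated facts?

The constraints require the handoff before the standup, but in the proposed sequence the standup appears ahead of the handoff. That one violation is enough.

no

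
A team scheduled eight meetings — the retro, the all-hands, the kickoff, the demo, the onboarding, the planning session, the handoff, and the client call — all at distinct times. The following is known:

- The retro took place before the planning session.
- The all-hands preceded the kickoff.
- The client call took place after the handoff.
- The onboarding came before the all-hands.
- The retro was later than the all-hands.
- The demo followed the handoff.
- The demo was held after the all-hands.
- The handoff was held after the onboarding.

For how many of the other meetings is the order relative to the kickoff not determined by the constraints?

Forced before the kickoff: the all-hands and the onboarding.
That leaves the client call, the demo, the handoff, the planning session, and the retro with no forced order relative to the kickoff — 5.

5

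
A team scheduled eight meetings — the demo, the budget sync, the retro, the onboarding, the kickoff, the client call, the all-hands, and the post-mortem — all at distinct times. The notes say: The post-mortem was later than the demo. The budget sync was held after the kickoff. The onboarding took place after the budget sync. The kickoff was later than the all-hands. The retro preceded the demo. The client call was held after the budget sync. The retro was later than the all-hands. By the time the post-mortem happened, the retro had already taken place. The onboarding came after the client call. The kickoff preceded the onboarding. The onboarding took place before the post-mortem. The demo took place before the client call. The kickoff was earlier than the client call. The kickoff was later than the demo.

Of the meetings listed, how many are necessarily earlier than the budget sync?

4

Directly stated before the budget sync: the kickoff.
The all-hands reaches the budget sync via the all-hands → the kickoff → the budget sync.
The demo reaches the budget sync via the demo → the kickoff → the budget sync.
The retro reaches the budget sync via the retro → the demo → the kickoff → the budget sync.
No chain forces the onboarding (or any of the others) ahead of the budget sync.
That's the all-hands, the demo, the kickoff, and the retro — 4 in all.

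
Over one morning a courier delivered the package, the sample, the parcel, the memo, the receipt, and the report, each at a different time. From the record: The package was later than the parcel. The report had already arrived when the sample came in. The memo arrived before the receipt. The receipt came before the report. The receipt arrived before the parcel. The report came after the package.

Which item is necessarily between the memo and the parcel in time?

the receipt

Tracing the constraints gives the memo → the receipt → the parcel, so the receipt sits after the memo and before the parcel.
No other item is forced both after the memo and before the parcel.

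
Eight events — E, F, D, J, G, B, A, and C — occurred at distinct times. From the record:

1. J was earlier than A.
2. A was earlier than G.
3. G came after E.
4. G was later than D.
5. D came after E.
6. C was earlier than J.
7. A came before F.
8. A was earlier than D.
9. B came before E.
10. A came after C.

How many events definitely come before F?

3

Directly stated before F: A.
C reaches F via C → A → F.
J reaches F via J → A → F.
No chain forces G (or any of the others) ahead of F.
That's A, C, and J — 3 in all.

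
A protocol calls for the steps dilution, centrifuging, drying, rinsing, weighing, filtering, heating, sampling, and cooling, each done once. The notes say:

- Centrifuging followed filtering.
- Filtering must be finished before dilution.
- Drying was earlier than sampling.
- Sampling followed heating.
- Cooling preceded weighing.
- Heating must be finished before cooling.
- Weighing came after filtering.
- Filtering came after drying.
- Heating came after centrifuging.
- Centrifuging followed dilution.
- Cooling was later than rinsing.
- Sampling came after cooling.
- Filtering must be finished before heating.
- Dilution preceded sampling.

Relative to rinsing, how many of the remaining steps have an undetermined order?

5

Forced after rinsing: cooling, sampling, and weighing.
That leaves centrifuging, dilution, drying, filtering, and heating with no forced order relative to rinsing — 5.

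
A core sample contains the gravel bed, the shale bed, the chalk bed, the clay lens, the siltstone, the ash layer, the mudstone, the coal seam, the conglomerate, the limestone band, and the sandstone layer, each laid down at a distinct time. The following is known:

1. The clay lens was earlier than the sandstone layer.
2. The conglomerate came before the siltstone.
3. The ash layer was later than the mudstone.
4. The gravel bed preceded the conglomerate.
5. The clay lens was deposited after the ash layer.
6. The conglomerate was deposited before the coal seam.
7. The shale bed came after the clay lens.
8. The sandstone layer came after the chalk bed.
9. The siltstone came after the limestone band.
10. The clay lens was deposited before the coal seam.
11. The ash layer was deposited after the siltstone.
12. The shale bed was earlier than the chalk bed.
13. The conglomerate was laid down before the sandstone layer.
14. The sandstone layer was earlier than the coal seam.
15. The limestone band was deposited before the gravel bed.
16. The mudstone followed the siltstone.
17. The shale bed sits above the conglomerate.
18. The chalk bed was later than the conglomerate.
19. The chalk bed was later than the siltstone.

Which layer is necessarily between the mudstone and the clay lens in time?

the ash layer

Tracing the constraints gives the mudstone → the ash layer → the clay lens, so the ash layer sits after the mudstone and before the clay lens.
No other layer is forced both after the mudstone and before the clay lens.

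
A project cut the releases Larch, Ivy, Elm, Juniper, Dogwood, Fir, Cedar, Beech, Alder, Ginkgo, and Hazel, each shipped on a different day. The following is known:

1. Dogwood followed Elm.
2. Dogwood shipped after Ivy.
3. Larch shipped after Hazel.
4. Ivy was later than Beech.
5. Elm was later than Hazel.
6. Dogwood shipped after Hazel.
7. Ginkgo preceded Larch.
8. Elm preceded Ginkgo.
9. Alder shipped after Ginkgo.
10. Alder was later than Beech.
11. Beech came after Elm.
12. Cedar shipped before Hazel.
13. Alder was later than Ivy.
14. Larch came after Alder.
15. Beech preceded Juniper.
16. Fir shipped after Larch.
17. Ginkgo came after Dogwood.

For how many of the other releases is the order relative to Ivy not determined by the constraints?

1

Forced before Ivy: Beech, Cedar, Elm, and Hazel; forced after Ivy: Alder, Dogwood, Fir, Ginkgo, and Larch.
That leaves Juniper with no forced order relative to Ivy — 1.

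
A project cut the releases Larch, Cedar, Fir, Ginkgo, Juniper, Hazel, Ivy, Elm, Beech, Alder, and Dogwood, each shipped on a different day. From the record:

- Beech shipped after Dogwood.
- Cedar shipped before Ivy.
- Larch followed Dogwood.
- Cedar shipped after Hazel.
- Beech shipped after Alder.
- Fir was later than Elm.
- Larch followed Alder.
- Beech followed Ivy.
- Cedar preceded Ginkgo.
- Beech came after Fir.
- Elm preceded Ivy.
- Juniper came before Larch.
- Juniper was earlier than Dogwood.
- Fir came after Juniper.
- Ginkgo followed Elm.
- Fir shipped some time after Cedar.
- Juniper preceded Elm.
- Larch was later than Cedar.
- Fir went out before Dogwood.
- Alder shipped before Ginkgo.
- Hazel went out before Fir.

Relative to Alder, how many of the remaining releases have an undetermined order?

7

Forced after Alder: Beech, Ginkgo, and Larch.
That leaves Cedar, Dogwood, Elm, Fir, Hazel, Ivy, and Juniper with no forced order relative to Alder — 7.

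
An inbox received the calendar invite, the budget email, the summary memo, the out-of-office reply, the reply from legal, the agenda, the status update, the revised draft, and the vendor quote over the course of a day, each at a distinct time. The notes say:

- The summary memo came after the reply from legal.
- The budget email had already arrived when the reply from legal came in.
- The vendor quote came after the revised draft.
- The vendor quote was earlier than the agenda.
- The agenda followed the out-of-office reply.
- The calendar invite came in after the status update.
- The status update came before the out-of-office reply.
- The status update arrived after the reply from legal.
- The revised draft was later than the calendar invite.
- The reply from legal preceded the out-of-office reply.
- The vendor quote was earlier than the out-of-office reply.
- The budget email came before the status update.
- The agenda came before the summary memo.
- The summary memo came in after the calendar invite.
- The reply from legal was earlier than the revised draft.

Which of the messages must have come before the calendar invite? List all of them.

Directly stated before the calendar invite: the status update.
The budget email reaches the calendar invite via the budget email → the status update → the calendar invite.
The reply from legal reaches the calendar invite via the reply from legal → the status update → the calendar invite.
No chain forces the revised draft (or any of the others) ahead of the calendar invite.

the budget email, the reply from legal, the status update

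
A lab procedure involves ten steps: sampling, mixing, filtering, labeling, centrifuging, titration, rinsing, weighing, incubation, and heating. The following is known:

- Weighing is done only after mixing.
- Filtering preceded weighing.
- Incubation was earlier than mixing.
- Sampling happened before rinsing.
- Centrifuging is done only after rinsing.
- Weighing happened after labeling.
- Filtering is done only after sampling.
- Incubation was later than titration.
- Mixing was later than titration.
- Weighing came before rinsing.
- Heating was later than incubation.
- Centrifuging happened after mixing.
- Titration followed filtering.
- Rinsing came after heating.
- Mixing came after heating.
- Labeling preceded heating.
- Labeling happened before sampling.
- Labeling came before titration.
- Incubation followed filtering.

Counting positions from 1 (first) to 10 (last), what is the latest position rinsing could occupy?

9

Rinsing must come before centrifuging — 1 step forced after it.
Everything else can be placed before rinsing in some valid order, so rinsing can sit as late as position 10 − 1 = 9.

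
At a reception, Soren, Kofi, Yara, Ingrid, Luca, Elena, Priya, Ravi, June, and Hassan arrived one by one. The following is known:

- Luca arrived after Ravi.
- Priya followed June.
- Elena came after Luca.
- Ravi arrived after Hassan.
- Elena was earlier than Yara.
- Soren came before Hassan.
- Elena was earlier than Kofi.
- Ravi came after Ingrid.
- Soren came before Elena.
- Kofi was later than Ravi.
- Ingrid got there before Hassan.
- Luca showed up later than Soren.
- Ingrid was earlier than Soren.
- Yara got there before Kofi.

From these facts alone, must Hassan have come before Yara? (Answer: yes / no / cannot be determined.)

yes

Chain the constraints: Hassan → Ravi → Luca → Elena → Yara. Each link is directly stated, so Hassan comes before Yara.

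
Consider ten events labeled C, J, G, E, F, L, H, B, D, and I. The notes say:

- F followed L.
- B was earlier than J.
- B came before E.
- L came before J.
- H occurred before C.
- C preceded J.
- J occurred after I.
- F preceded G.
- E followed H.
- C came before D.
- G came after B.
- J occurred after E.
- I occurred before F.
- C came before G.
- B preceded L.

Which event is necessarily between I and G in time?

Tracing the constraints gives I → F → G, so F sits after I and before G.
No other event is forced both after I and before G.

F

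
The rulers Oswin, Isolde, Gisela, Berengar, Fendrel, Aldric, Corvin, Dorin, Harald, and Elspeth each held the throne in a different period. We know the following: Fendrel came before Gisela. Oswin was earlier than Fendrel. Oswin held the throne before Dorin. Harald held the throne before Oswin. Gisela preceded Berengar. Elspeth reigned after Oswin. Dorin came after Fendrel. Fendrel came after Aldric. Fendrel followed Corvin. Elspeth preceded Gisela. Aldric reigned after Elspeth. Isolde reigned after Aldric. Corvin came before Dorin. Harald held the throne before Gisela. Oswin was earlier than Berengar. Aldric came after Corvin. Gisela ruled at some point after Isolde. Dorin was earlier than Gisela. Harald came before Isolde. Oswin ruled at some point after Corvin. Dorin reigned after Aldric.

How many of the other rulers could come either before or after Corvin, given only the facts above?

Forced after Corvin: Aldric, Berengar, Dorin, Elspeth, Fendrel, Gisela, Isolde, and Oswin.
That leaves Harald with no forced order relative to Corvin — 1.

1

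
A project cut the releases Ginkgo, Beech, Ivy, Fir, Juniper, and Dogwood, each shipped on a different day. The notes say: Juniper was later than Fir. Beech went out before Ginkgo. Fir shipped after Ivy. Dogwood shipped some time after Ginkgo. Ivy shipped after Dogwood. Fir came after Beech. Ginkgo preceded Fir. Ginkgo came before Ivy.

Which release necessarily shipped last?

Every other release has a chain of constraints placing it before Juniper, so Juniper is last.

Juniper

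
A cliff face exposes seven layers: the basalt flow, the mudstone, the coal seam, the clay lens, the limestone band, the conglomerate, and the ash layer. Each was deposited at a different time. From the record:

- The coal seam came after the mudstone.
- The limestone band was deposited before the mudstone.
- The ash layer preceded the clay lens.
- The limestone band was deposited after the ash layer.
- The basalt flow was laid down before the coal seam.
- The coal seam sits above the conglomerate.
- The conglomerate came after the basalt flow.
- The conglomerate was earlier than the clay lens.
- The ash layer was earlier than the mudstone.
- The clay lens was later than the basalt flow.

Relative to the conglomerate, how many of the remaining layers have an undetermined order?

3

Forced before the conglomerate: the basalt flow; forced after the conglomerate: the clay lens and the coal seam.
That leaves the ash layer, the limestone band, and the mudstone with no forced order relative to the conglomerate — 3.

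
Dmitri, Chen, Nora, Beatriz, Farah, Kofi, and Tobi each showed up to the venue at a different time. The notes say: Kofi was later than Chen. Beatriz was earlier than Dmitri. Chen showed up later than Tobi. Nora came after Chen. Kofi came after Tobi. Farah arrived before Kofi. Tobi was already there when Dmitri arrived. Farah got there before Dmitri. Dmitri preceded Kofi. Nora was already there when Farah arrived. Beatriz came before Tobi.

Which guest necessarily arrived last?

Every other guest has a chain of constraints placing them before Kofi, so Kofi is last.

Kofi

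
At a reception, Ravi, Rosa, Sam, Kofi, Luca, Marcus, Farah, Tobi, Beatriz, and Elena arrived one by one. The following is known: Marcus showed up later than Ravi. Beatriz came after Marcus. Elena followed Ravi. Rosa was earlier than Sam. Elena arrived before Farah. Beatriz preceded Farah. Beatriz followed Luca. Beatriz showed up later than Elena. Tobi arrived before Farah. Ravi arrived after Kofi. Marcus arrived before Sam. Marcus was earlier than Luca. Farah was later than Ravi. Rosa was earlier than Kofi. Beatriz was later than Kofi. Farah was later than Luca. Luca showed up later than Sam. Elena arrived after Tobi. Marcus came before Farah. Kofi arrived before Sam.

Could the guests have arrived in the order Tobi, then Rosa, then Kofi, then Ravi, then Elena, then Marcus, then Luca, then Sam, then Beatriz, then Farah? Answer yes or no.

The constraints require Sam before Luca, but in the proposed sequence Luca appears ahead of Sam. That one violation is enough.

no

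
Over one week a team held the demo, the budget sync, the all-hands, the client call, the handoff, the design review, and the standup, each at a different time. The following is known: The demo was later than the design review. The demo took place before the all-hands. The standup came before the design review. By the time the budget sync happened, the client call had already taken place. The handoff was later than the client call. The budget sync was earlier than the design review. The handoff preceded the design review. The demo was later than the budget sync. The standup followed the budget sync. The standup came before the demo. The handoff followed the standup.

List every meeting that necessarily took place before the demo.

the budget sync, the client call, the design review, the handoff, the standup

Directly stated before the demo: the budget sync, the design review, and the standup.
The client call reaches the demo via the client call → the budget sync → the demo.
The handoff reaches the demo via the handoff → the design review → the demo.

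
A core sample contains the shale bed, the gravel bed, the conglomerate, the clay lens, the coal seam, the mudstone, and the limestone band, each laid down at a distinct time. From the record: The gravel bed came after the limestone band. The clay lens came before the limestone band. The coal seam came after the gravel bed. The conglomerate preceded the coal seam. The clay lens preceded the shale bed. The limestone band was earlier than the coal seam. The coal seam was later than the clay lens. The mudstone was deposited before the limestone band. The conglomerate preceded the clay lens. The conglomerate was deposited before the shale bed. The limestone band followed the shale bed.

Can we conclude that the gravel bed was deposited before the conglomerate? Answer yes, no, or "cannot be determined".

Tracing the constraints gives the conglomerate → the shale bed → the limestone band → the gravel bed, so the conglomerate must come before the gravel bed.
That means the gravel bed cannot be before the conglomerate.

no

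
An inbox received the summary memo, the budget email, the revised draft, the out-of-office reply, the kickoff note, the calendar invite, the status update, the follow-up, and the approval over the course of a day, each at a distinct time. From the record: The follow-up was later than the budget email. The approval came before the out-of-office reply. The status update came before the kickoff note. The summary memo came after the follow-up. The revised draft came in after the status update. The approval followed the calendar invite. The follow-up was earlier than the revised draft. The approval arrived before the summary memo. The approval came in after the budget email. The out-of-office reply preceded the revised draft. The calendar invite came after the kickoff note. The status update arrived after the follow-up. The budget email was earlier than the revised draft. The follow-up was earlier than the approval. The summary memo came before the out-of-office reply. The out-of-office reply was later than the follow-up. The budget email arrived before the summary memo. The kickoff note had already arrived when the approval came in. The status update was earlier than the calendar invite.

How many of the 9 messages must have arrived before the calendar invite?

4

Directly stated before the calendar invite: the kickoff note and the status update.
The budget email reaches the calendar invite via the budget email → the follow-up → the status update → the calendar invite.
The follow-up reaches the calendar invite via the follow-up → the status update → the calendar invite.
No chain forces the approval (or any of the others) ahead of the calendar invite.
That's the budget email, the follow-up, the kickoff note, and the status update — 4 in all.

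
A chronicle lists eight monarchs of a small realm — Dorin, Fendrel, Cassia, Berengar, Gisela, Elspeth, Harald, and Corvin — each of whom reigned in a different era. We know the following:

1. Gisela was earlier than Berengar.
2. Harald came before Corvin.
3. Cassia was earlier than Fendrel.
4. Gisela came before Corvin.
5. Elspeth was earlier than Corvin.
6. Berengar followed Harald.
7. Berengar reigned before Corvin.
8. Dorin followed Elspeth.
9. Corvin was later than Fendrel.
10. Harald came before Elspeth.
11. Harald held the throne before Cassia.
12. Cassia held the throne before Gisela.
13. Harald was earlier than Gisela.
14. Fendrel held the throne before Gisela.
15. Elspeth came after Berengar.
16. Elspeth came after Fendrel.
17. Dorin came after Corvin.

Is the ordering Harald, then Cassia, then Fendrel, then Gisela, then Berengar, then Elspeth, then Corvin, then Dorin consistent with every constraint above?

yes

Check each stated constraint against the proposed order — e.g. Harald is ahead of Elspeth; Harald is ahead of Corvin. Every pair is in the required order; nothing is violated.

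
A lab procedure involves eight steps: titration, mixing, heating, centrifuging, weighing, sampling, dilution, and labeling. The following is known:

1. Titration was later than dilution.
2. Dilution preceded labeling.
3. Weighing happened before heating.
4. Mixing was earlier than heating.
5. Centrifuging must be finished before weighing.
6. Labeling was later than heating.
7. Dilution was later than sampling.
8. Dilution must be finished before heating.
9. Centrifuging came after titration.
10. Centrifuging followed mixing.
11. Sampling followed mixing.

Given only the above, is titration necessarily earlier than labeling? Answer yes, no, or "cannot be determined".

yes

Chain the constraints: titration → centrifuging → weighing → heating → labeling. Each link is directly stated, so titration comes before labeling.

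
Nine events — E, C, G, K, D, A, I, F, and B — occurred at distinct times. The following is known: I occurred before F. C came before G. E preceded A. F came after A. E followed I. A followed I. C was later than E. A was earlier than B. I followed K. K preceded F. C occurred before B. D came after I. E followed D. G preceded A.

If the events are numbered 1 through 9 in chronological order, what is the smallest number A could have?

7

C, D, E, G, I, and K must all come before A — 6 forced predecessors.
Nothing else is forced ahead of A, so its earliest slot is position 6 + 1 = 7.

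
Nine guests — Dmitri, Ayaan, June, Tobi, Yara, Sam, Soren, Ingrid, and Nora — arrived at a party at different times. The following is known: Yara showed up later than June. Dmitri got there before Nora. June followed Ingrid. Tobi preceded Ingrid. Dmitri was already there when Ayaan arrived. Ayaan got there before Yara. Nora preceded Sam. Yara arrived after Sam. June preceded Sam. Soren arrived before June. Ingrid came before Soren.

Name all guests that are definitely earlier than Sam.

Directly stated before Sam: June and Nora.
Dmitri reaches Sam via Dmitri → Nora → Sam.
Ingrid reaches Sam via Ingrid → June → Sam.
Soren reaches Sam via Soren → June → Sam.
Likewise Tobi reaches Sam by chaining the stated constraints.

Dmitri, Ingrid, June, Nora, Soren, Tobi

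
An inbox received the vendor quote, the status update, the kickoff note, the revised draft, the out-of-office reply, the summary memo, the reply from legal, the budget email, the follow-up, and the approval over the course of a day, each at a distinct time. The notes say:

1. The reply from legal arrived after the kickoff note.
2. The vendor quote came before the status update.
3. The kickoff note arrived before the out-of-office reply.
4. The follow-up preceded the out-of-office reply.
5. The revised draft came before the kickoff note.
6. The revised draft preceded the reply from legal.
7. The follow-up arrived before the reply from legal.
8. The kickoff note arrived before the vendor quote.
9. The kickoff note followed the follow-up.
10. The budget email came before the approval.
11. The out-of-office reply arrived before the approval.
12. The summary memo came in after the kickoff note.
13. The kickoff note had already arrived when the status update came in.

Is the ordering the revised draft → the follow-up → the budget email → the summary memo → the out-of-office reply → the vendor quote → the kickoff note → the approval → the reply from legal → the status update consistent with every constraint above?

no

The constraints require the kickoff note before the summary memo, but in the proposed sequence the summary memo appears ahead of the kickoff note. That one violation is enough.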